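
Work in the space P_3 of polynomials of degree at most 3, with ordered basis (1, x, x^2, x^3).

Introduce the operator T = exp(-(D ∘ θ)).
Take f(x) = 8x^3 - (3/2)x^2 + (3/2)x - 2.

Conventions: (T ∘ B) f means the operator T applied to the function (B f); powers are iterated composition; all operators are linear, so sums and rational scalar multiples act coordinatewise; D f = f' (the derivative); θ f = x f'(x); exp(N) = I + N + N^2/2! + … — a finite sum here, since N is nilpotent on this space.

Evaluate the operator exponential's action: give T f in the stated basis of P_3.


order-1 term: -72x^2 + 6x - 3/2
order-2 term: 144x - 3
order-3 term: -48
the series for exp(-(D ∘ θ)) f terminates at order 3
exp(-(D ∘ θ)) f = 8x^3 - (147/2)x^2 + (303/2)x - 109/2

g(x) = 8x^3 - (147/2)x^2 + (303/2)x - 109/2


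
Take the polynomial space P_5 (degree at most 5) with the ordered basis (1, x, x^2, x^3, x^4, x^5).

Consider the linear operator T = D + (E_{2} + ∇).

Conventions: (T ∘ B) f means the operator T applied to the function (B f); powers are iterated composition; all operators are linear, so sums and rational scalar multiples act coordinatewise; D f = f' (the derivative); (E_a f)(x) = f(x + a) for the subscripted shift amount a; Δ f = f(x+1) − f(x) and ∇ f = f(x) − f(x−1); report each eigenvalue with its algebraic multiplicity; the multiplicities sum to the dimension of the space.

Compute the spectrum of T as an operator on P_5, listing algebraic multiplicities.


λ = 1 (multiplicity 6)

image of 1: 1
image of x: x + 4
image of x^2: x^2 + 8x + 3
image of x^3: x^3 + 12x^2 + 9x + 9
image of x^4: x^4 + 16x^3 + 18x^2 + 36x + 15
image of x^5: x^5 + 20x^4 + 30x^3 + 90x^2 + 75x + 33
the matrix is upper triangular; its diagonal is (1, 1, 1, 1, 1, 1)
for a triangular matrix the eigenvalues are the diagonal entries, with algebraic multiplicity their repetition count


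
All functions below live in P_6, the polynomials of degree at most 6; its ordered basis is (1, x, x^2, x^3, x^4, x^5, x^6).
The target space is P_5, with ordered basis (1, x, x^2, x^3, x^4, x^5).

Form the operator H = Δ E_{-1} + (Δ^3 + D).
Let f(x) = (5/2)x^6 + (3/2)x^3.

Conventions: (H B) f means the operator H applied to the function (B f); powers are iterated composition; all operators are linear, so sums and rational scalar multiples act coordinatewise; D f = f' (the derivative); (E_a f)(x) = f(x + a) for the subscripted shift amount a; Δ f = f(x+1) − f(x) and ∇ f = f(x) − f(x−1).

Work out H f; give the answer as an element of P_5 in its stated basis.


E_{-1} f = (5/2)x^6 - 15x^5 + (75/2)x^4 - (97/2)x^3 + 33x^2 - (21/2)x + 1
Δ E_{-1} f = 15x^5 - (75/2)x^4 + 50x^3 - 33x^2 + (21/2)x - 1
Δ f = 15x^5 + (75/2)x^4 + 50x^3 + 42x^2 + (39/2)x + 4
Δ Δ f = 75x^4 + 300x^3 + 525x^2 + 459x + 164
Δ Δ Δ f = 300x^3 + 1350x^2 + 2250x + 1359
D f = 15x^5 + (9/2)x^2
(Δ^3 + D) f = 15x^5 + 300x^3 + (2709/2)x^2 + 2250x + 1359
(Δ E_{-1} + (Δ^3 + D)) f = 30x^5 - (75/2)x^4 + 350x^3 + (2643/2)x^2 + (4521/2)x + 1358

g(x) = 30x^5 - (75/2)x^4 + 350x^3 + (2643/2)x^2 + (4521/2)x + 1358


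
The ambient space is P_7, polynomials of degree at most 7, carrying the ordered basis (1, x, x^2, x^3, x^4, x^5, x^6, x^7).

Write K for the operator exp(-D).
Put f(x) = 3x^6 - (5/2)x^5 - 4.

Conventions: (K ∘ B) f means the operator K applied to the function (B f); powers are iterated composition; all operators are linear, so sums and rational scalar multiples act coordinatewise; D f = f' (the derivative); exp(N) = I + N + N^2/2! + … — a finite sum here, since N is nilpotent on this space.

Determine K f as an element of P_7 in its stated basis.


order-1 term: -18x^5 + (25/2)x^4
order-2 term: 45x^4 - 25x^3
order-3 term: -60x^3 + 25x^2
order-4 term: 45x^2 - (25/2)x
order-5 term: -18x + 5/2
order-6 term: 3
the series for exp(-D) f terminates at order 6
exp(-D) f = 3x^6 - (41/2)x^5 + (115/2)x^4 - 85x^3 + 70x^2 - (61/2)x + 3/2

g(x) = 3x^6 - (41/2)x^5 + (115/2)x^4 - 85x^3 + 70x^2 - (61/2)x + 3/2


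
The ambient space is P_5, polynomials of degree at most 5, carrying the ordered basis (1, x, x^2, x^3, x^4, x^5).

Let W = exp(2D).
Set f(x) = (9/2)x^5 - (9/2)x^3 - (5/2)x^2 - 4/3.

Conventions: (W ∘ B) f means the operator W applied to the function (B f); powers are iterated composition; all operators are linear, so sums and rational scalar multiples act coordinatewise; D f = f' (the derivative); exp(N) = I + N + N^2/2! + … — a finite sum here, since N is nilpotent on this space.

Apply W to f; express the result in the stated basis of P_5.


the result is g(x) = (9/2)x^5 + 45x^4 + (351/2)x^3 + (661/2)x^2 + 296x + 290/3

order-1 term: 45x^4 - 27x^2 - 10x
order-2 term: 180x^3 - 54x - 10
order-3 term: 360x^2 - 36
order-4 term: 360x
order-5 term: 144
the series for exp(2D) f terminates at order 5
exp(2D) f = (9/2)x^5 + 45x^4 + (351/2)x^3 + (661/2)x^2 + 296x + 290/3


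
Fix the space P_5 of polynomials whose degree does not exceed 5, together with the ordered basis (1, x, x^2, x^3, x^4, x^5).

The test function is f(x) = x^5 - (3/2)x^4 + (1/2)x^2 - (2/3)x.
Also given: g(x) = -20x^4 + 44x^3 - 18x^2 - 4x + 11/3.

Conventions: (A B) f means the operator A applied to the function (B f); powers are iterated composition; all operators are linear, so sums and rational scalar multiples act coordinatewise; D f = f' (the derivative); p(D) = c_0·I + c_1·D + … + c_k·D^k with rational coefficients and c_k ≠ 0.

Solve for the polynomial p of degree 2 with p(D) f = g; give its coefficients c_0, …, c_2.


p(D) = -4·D + D^2, i.e. c_0 = 0, c_1 = -4, c_2 = 1

D^0 f = x^5 - (3/2)x^4 + (1/2)x^2 - (2/3)x
D^1 f = 5x^4 - 6x^3 + x - 2/3
D^2 f = 20x^3 - 18x^2 + 1
matching coefficients of g against c_0 f + c_1 Df + … from the top degree down determines the c_i
solution: c_0 = 0, c_1 = -4, c_2 = 1


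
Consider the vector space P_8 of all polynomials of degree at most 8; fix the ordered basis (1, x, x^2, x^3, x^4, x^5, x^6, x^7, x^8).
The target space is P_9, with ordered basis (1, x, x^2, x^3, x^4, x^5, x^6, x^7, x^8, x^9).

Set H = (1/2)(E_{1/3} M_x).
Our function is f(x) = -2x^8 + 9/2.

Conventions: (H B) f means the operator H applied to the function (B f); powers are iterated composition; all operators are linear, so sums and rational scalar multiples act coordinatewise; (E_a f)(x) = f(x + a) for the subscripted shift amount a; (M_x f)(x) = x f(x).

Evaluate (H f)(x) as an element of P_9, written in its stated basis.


the image equals g(x) = -x^9 - 3x^8 - 4x^7 - (28/9)x^6 - (14/9)x^5 - (14/27)x^4 - (28/243)x^3 - (4/243)x^2 + (6557/2916)x + 59045/78732

M_x f = -2x^9 + (9/2)x
E_{1/3} M_x f = -2x^9 - 6x^8 - 8x^7 - (56/9)x^6 - (28/9)x^5 - (28/27)x^4 - (56/243)x^3 - (8/243)x^2 + (6557/1458)x + 59045/39366
((1/2)(E_{1/3} M_x)) f = -x^9 - 3x^8 - 4x^7 - (28/9)x^6 - (14/9)x^5 - (14/27)x^4 - (28/243)x^3 - (4/243)x^2 + (6557/2916)x + 59045/78732


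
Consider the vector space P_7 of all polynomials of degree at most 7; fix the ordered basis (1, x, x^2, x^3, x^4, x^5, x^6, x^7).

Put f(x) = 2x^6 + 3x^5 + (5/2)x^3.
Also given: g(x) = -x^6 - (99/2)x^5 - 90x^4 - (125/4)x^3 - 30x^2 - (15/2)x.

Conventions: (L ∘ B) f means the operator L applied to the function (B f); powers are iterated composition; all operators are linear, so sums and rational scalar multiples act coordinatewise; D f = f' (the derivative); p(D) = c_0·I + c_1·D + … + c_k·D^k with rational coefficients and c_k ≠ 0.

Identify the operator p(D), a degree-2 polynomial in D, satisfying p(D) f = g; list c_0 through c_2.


D^0 f = 2x^6 + 3x^5 + (5/2)x^3
D^1 f = 12x^5 + 15x^4 + (15/2)x^2
D^2 f = 60x^4 + 60x^3 + 15x
matching coefficients of g against c_0 f + c_1 Df + … from the top degree down determines the c_i
solution: c_0 = -1/2, c_1 = -4, c_2 = -1/2

p(D) = -(1/2)·I − 4·D − (1/2)·D^2, i.e. c_0 = -1/2, c_1 = -4, c_2 = -1/2


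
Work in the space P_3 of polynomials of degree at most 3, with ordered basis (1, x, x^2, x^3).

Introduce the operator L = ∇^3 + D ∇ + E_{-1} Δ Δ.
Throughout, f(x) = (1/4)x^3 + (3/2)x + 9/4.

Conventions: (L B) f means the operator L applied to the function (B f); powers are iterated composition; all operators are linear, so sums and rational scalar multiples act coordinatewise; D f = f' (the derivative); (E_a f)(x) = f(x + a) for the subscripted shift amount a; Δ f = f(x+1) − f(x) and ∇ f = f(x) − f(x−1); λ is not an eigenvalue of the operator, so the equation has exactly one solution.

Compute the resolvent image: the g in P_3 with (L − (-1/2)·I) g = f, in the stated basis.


write g with unknown coordinates in the stated basis and equate coefficients in (L − (-1/2)·I) g = f
solving from the highest basis element down gives g = (1/2)x^3 - 9x + 3/2
check: L g = 6x + 3/2
so L g − (-1/2)·g = (1/4)x^3 + (3/2)x + 9/4 = f ✓

g(x) = (1/2)x^3 - 9x + 3/2


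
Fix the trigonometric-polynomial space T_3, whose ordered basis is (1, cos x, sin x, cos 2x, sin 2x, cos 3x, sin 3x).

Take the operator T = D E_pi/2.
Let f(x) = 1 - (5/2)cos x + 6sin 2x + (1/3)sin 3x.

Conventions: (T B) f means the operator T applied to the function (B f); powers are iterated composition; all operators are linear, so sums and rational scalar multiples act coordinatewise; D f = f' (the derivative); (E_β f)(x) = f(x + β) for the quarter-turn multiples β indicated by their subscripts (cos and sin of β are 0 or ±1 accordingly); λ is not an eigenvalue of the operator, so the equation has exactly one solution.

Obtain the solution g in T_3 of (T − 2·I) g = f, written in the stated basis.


g(x) = -1/2 + (5/6)cos x + (3/2)cos 2x - (3/2)sin 2x + (1/3)sin 3x

write g with unknown coordinates in the stated basis and equate coefficients in (T − 2·I) g = f
solving from the highest basis element down gives g = -1/2 + (5/6)cos x + (3/2)cos 2x - (3/2)sin 2x + (1/3)sin 3x
check: T g = -(5/6)cos x + 3cos 2x + 3sin 2x + sin 3x
so T g − 2·g = 1 - (5/2)cos x + 6sin 2x + (1/3)sin 3x = f ✓


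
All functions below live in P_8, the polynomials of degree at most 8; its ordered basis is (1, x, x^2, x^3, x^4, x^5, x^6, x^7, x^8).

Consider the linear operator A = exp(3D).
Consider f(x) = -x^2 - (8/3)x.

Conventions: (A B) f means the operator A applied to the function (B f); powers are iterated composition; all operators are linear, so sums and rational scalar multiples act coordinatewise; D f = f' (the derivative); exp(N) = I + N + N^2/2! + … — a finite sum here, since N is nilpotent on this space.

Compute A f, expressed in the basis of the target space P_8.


the result is g(x) = -x^2 - (26/3)x - 17

order-1 term: -6x - 8
order-2 term: -9
the series for exp(3D) f terminates at order 2
exp(3D) f = -x^2 - (26/3)x - 17


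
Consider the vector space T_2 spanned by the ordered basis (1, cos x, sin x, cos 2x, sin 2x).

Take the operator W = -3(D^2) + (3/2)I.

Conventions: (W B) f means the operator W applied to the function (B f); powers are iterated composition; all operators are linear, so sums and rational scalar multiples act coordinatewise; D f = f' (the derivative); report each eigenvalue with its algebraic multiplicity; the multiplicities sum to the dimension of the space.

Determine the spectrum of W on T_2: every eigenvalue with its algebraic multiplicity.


λ = 3/2 (multiplicity 1), λ = 9/2 (multiplicity 2), λ = 27/2 (multiplicity 2)

image of 1: 3/2
image of cos x: (9/2)cos x
image of sin x: (9/2)sin x
image of cos 2x: (27/2)cos 2x
image of sin 2x: (27/2)sin 2x
the matrix is diagonal; its diagonal is (3/2, 9/2, 9/2, 27/2, 27/2)
for a triangular matrix the eigenvalues are the diagonal entries, with algebraic multiplicity their repetition count


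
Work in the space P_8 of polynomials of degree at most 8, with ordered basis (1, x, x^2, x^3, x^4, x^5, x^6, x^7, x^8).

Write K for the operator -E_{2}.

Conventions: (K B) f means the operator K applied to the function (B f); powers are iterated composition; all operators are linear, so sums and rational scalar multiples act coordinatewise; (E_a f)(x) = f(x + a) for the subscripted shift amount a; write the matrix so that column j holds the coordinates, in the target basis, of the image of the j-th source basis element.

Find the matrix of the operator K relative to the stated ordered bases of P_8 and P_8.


image of 1: -1
image of x: -x - 2
image of x^2: -x^2 - 4x - 4
image of x^3: -x^3 - 6x^2 - 12x - 8
image of x^4: -x^4 - 8x^3 - 24x^2 - 32x - 16
image of x^5: -x^5 - 10x^4 - 40x^3 - 80x^2 - 80x - 32
image of x^6: -x^6 - 12x^5 - 60x^4 - 160x^3 - 240x^2 - 192x - 64
image of x^7: -x^7 - 14x^6 - 84x^5 - 280x^4 - 560x^3 - 672x^2 - 448x - 128
image of x^8: -x^8 - 16x^7 - 112x^6 - 448x^5 - 1120x^4 - 1792x^3 - 1792x^2 - 1024x - 256
each image's coordinates form column j of the matrix

the matrix is [[-1, -2, -4, -8, -16, -32, -64, -128, -256]; [0, -1, -4, -12, -32, -80, -192, -448, -1024]; [0, 0, -1, -6, -24, -80, -240, -672, -1792]; [0, 0, 0, -1, -8, -40, -160, -560, -1792]; [0, 0, 0, 0, -1, -10, -60, -280, -1120]; [0, 0, 0, 0, 0, -1, -12, -84, -448]; [0, 0, 0, 0, 0, 0, -1, -14, -112]; [0, 0, 0, 0, 0, 0, 0, -1, -16]; [0, 0, 0, 0, 0, 0, 0, 0, -1]] (rows listed top to bottom)


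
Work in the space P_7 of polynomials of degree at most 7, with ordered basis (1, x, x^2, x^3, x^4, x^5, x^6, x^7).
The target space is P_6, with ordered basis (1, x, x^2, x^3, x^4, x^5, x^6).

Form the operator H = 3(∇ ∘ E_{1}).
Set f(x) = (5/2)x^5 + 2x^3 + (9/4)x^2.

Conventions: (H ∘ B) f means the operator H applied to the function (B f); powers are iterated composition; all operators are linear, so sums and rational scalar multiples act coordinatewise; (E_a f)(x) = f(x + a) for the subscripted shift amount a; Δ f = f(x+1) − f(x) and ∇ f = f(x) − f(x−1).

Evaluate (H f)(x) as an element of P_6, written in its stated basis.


the image equals g(x) = (75/2)x^4 + 75x^3 + 93x^2 + 69x + 81/4

E_{1} f = (5/2)x^5 + (25/2)x^4 + 27x^3 + (133/4)x^2 + 23x + 27/4
∇ E_{1} f = (25/2)x^4 + 25x^3 + 31x^2 + 23x + 27/4
(3(∇ ∘ E_{1})) f = (75/2)x^4 + 75x^3 + 93x^2 + 69x + 81/4


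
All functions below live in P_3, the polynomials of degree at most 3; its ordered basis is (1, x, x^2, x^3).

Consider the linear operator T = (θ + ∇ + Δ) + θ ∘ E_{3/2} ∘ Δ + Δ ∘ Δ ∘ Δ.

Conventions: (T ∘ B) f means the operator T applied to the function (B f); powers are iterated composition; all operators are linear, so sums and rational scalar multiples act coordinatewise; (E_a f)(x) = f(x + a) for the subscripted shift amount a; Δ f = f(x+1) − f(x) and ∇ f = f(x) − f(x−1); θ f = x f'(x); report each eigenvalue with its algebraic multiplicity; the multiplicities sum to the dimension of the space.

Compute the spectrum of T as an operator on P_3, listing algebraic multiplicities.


λ = 0 (multiplicity 1), λ = 1 (multiplicity 1), λ = 2 (multiplicity 1), λ = 3 (multiplicity 1)

image of 1: 0
image of x: x + 2
image of x^2: 2x^2 + 6x
image of x^3: 3x^3 + 12x^2 + 12x + 8
the matrix is upper triangular; its diagonal is (0, 1, 2, 3)
for a triangular matrix the eigenvalues are the diagonal entries, with algebraic multiplicity their repetition count


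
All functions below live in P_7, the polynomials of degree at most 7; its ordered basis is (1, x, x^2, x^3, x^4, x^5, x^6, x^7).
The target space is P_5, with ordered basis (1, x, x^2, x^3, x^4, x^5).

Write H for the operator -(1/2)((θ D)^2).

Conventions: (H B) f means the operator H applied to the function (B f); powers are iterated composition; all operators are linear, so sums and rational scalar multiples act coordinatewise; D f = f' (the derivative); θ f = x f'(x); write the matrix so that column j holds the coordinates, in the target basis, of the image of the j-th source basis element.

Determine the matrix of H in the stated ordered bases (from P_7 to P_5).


the matrix is [[0, 0, 0, 0, 0, 0, 0, 0]; [0, 0, 0, -6, 0, 0, 0, 0]; [0, 0, 0, 0, -36, 0, 0, 0]; [0, 0, 0, 0, 0, -120, 0, 0]; [0, 0, 0, 0, 0, 0, -300, 0]; [0, 0, 0, 0, 0, 0, 0, -630]] (rows listed top to bottom)

image of 1: 0
image of x: 0
image of x^2: 0
image of x^3: -6x
image of x^4: -36x^2
image of x^5: -120x^3
image of x^6: -300x^4
image of x^7: -630x^5
each image's coordinates form column j of the matrix


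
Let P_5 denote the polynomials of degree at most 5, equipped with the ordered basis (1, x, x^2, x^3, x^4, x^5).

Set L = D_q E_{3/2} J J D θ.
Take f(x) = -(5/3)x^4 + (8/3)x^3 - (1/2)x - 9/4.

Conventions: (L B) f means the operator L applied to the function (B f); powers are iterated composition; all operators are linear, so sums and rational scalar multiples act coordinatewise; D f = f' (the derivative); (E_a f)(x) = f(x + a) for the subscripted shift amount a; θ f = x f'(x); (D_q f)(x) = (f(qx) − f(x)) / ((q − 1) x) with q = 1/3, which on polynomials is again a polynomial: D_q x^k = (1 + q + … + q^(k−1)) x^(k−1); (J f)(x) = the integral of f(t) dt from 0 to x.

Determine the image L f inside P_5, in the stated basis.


the image equals g(x) = -(484/243)x^4 - (320/27)x^3 - 26x^2 - (73/3)x - 15/2

θ f = -(20/3)x^4 + 8x^3 - (1/2)x
D θ f = -(80/3)x^3 + 24x^2 - 1/2
J D θ f = -(20/3)x^4 + 8x^3 - (1/2)x
J J D θ f = -(4/3)x^5 + 2x^4 - (1/4)x^2
E_{3/2} (J J D) θ f = -(4/3)x^5 - 8x^4 - 18x^3 - (73/4)x^2 - (15/2)x - 9/16
D_q E_{3/2} (J J D) θ f = -(484/243)x^4 - (320/27)x^3 - 26x^2 - (73/3)x - 15/2


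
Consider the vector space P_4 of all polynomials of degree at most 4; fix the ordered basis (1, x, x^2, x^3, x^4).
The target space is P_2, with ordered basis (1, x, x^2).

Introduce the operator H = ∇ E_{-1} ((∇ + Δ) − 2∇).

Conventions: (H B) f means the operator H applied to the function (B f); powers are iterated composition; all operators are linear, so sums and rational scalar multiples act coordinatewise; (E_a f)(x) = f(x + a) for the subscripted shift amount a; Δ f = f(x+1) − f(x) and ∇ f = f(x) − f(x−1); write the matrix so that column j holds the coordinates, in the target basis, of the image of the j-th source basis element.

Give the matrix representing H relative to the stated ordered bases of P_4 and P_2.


image of 1: 0
image of x: 0
image of x^2: 0
image of x^3: 6
image of x^4: 24x - 36
each image's coordinates form column j of the matrix

the matrix is [[0, 0, 0, 6, -36]; [0, 0, 0, 0, 24]; [0, 0, 0, 0, 0]] (rows listed top to bottom)


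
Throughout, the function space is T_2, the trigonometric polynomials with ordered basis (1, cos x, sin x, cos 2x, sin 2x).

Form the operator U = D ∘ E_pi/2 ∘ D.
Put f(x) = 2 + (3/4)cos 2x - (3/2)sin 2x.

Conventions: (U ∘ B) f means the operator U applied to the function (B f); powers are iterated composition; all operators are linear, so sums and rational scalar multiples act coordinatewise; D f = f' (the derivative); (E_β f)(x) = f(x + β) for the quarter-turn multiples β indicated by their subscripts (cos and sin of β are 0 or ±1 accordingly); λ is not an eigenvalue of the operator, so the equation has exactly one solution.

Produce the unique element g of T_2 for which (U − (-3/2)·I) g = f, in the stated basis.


the result is g(x) = 4/3 + (3/22)cos 2x - (3/11)sin 2x

write g with unknown coordinates in the stated basis and equate coefficients in (U − (-3/2)·I) g = f
solving from the highest basis element down gives g = 4/3 + (3/22)cos 2x - (3/11)sin 2x
check: U g = (6/11)cos 2x - (12/11)sin 2x
so U g − (-3/2)·g = 2 + (3/4)cos 2x - (3/2)sin 2x = f ✓


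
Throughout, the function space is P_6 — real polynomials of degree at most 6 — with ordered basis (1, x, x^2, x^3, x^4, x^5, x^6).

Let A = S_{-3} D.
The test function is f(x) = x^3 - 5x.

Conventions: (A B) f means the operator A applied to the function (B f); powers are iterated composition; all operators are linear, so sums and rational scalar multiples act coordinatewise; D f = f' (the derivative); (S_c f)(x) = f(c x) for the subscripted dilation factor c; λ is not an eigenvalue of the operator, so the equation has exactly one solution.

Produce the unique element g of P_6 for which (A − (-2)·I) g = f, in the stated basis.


write g with unknown coordinates in the stated basis and equate coefficients in (A − (-2)·I) g = f
solving from the highest basis element down gives g = (1/2)x^3 - (27/4)x^2 - (91/4)x + 91/8
check: A g = (27/2)x^2 + (81/2)x - 91/4
so A g − (-2)·g = x^3 - 5x = f ✓

the result is g(x) = (1/2)x^3 - (27/4)x^2 - (91/4)x + 91/8


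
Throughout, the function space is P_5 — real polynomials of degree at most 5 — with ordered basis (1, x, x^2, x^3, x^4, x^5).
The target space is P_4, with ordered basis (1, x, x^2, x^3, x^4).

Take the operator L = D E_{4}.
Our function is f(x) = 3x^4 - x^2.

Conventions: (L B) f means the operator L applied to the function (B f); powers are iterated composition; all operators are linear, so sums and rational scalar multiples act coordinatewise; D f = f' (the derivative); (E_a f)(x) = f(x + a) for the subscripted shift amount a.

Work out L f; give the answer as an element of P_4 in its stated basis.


the image equals g(x) = 12x^3 + 144x^2 + 574x + 760

E_{4} f = 3x^4 + 48x^3 + 287x^2 + 760x + 752
D E_{4} f = 12x^3 + 144x^2 + 574x + 760


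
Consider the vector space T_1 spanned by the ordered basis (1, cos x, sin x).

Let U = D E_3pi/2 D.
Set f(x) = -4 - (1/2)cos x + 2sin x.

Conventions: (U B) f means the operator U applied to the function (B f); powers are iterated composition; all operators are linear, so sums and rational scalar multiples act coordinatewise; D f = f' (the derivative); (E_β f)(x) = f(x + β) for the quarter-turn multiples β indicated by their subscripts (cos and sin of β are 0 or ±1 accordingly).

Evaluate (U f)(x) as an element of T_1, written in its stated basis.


the result is g(x) = 2cos x + (1/2)sin x

D f = 2cos x + (1/2)sin x
E_3pi/2 D f = -(1/2)cos x + 2sin x
D (E_3pi/2 D) f = 2cos x + (1/2)sin x


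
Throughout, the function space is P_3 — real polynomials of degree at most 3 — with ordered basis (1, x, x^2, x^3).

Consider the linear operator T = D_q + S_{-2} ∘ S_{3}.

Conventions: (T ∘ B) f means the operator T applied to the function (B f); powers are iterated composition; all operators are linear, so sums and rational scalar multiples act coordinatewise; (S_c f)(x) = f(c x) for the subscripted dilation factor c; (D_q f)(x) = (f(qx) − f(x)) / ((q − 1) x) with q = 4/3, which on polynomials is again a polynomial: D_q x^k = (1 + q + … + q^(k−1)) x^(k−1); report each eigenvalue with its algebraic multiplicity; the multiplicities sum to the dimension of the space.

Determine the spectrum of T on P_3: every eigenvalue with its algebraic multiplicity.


λ = -216 (multiplicity 1), λ = -6 (multiplicity 1), λ = 1 (multiplicity 1), λ = 36 (multiplicity 1)

image of 1: 1
image of x: -6x + 1
image of x^2: 36x^2 + (7/3)x
image of x^3: -216x^3 + (37/9)x^2
the matrix is upper triangular; its diagonal is (1, -6, 36, -216)
for a triangular matrix the eigenvalues are the diagonal entries, with algebraic multiplicity their repetition count


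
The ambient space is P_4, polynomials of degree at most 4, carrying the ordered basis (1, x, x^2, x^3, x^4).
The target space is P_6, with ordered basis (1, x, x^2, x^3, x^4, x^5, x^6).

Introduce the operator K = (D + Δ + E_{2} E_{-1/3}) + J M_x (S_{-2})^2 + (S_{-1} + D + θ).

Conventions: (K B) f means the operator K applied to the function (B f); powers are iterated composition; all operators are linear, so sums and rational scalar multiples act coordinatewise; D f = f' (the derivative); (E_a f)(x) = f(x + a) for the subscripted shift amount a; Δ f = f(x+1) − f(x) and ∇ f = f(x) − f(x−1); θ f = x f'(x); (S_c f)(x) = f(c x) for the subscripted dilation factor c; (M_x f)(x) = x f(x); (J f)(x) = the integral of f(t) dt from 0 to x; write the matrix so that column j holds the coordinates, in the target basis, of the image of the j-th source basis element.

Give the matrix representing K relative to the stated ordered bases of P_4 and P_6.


the matrix is [[2, 14/3, 34/9, 152/27, 706/81]; [0, 1, 28/3, 34/3, 608/27]; [1/2, 0, 4, 14, 68/3]; [0, 4/3, 0, 3, 56/3]; [0, 0, 4, 0, 6]; [0, 0, 0, 64/5, 0]; [0, 0, 0, 0, 128/3]] (rows listed top to bottom)

image of 1: (1/2)x^2 + 2
image of x: (4/3)x^3 + x + 14/3
image of x^2: 4x^4 + 4x^2 + (28/3)x + 34/9
image of x^3: (64/5)x^5 + 3x^3 + 14x^2 + (34/3)x + 152/27
image of x^4: (128/3)x^6 + 6x^4 + (56/3)x^3 + (68/3)x^2 + (608/27)x + 706/81
each image's coordinates form column j of the matrix


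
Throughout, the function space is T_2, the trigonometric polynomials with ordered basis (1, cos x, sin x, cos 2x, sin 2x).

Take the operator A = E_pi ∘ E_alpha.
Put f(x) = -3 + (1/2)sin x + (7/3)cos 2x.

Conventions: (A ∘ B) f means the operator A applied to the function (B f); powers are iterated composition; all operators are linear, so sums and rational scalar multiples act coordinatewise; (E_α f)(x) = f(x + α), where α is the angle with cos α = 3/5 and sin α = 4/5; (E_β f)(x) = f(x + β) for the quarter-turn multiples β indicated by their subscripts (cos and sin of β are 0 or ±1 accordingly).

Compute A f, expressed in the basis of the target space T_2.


E_alpha f = -3 + (2/5)cos x + (3/10)sin x - (49/75)cos 2x - (56/25)sin 2x
E_pi E_alpha f = -3 - (2/5)cos x - (3/10)sin x - (49/75)cos 2x - (56/25)sin 2x

g(x) = -3 - (2/5)cos x - (3/10)sin x - (49/75)cos 2x - (56/25)sin 2x


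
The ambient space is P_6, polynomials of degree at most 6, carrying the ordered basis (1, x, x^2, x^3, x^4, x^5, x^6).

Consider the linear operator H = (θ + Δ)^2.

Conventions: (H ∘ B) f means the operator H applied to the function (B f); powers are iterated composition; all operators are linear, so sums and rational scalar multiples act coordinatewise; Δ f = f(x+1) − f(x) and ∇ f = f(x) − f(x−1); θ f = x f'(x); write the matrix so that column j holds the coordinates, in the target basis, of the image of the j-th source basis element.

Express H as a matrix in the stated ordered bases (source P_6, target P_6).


the matrix is [[0, 1, 4, 9, 18, 35, 68]; [0, 1, 6, 18, 44, 100, 222]; [0, 0, 4, 15, 48, 130, 330]; [0, 0, 0, 9, 28, 100, 300]; [0, 0, 0, 0, 16, 45, 180]; [0, 0, 0, 0, 0, 25, 66]; [0, 0, 0, 0, 0, 0, 36]] (rows listed top to bottom)

image of 1: 0
image of x: x + 1
image of x^2: 4x^2 + 6x + 4
image of x^3: 9x^3 + 15x^2 + 18x + 9
image of x^4: 16x^4 + 28x^3 + 48x^2 + 44x + 18
image of x^5: 25x^5 + 45x^4 + 100x^3 + 130x^2 + 100x + 35
image of x^6: 36x^6 + 66x^5 + 180x^4 + 300x^3 + 330x^2 + 222x + 68
each image's coordinates form column j of the matrix


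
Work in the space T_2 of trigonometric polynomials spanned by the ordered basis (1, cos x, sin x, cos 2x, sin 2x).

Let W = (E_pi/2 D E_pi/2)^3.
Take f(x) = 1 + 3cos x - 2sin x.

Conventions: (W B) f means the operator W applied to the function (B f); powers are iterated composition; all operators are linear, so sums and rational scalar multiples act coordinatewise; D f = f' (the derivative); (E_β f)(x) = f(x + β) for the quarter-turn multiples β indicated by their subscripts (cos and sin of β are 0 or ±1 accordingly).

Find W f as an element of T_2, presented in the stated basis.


E_pi/2 f = 1 - 2cos x - 3sin x
D E_pi/2 f = -3cos x + 2sin x
E_pi/2 (D E_pi/2) f = 2cos x + 3sin x
E_pi/2 (E_pi/2 D E_pi/2) f = 3cos x - 2sin x
D E_pi/2 (E_pi/2 D E_pi/2) f = -2cos x - 3sin x
E_pi/2 (D E_pi/2) (E_pi/2 D E_pi/2) f = -3cos x + 2sin x
E_pi/2 (E_pi/2 D E_pi/2) (E_pi/2 D E_pi/2) f = 2cos x + 3sin x
D E_pi/2 (E_pi/2 D E_pi/2) (E_pi/2 D E_pi/2) f = 3cos x - 2sin x
E_pi/2 (D E_pi/2) (E_pi/2 D E_pi/2) (E_pi/2 D E_pi/2) f = -2cos x - 3sin x

g(x) = -2cos x - 3sin x


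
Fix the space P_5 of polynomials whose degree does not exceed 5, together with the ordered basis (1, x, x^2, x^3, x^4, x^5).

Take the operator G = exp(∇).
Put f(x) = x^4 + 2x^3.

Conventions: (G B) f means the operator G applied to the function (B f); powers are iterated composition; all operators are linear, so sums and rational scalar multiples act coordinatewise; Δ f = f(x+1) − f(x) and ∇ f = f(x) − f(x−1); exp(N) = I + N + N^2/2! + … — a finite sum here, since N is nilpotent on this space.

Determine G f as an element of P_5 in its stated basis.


order-1 term: 4x^3 - 2x + 1
order-2 term: 6x^2 - 6x + 1
order-3 term: 4x - 4
order-4 term: 1
the series for exp(∇) f terminates at order 4
exp(∇) f = x^4 + 6x^3 + 6x^2 - 4x - 1

the result is g(x) = x^4 + 6x^3 + 6x^2 - 4x - 1


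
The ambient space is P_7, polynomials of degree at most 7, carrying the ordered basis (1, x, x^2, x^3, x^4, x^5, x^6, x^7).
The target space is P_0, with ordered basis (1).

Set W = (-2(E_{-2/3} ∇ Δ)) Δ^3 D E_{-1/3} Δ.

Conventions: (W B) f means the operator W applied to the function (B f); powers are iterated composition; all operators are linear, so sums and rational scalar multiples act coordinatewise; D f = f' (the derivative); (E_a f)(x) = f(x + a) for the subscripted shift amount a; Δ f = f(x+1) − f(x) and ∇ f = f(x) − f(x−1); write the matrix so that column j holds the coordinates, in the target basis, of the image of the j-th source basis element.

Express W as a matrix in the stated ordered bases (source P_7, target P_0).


image of 1: 0
image of x: 0
image of x^2: 0
image of x^3: 0
image of x^4: 0
image of x^5: 0
image of x^6: 0
image of x^7: -10080
each image's coordinates form column j of the matrix

the matrix is [[0, 0, 0, 0, 0, 0, 0, -10080]] (rows listed top to bottom)


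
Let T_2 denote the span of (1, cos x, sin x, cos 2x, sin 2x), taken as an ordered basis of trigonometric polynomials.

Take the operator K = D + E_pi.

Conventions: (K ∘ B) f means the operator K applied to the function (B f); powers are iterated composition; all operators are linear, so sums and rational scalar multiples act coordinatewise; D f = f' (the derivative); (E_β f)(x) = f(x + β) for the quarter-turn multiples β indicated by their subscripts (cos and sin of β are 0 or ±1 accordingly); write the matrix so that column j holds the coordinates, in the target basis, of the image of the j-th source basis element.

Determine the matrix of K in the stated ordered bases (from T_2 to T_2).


the matrix is [[1, 0, 0, 0, 0]; [0, -1, 1, 0, 0]; [0, -1, -1, 0, 0]; [0, 0, 0, 1, 2]; [0, 0, 0, -2, 1]] (rows listed top to bottom)

image of 1: 1
image of cos x: -cos x - sin x
image of sin x: cos x - sin x
image of cos 2x: cos 2x - 2sin 2x
image of sin 2x: 2cos 2x + sin 2x
each image's coordinates form column j of the matrix


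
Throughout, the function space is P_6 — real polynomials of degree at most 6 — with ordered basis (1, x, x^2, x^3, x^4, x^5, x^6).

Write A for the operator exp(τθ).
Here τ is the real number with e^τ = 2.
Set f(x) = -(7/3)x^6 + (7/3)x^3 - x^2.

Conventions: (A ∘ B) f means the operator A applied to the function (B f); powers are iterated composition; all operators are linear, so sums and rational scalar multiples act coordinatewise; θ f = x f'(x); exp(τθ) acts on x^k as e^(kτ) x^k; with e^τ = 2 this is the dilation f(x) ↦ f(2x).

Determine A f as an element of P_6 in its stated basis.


the image equals g(x) = -(448/3)x^6 + (56/3)x^3 - 4x^2

exp(τθ) x^k = e^(kτ) x^k; with e^τ = 2 this sends x^k to 2^k x^k
x^2 ↦ 4 x^2
x^3 ↦ 8 x^3
x^6 ↦ 64 x^6
applying this coordinatewise to f: exp(τθ) f = -(448/3)x^6 + (56/3)x^3 - 4x^2


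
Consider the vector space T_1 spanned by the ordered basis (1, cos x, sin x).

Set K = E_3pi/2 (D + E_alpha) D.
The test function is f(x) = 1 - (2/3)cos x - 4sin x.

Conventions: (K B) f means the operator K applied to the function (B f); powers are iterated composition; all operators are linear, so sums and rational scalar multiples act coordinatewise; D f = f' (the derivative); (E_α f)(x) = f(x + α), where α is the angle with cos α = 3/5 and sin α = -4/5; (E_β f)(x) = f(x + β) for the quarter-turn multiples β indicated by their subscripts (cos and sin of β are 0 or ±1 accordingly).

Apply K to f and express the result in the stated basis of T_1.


D f = -4cos x + (2/3)sin x
D D f = (2/3)cos x + 4sin x
E_alpha D f = -(44/15)cos x - (14/5)sin x
(D + E_alpha) D f = -(34/15)cos x + (6/5)sin x
E_3pi/2 ((D + E_alpha) D) f = -(6/5)cos x - (34/15)sin x

g(x) = -(6/5)cos x - (34/15)sin x


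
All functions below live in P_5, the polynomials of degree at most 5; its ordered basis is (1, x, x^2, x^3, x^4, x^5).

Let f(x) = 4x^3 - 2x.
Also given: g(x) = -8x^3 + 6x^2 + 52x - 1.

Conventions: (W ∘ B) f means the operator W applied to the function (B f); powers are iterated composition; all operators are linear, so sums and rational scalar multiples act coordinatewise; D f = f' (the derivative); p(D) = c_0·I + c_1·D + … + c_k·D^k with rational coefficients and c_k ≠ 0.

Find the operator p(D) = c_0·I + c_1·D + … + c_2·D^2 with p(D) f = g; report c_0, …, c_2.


D^0 f = 4x^3 - 2x
D^1 f = 12x^2 - 2
D^2 f = 24x
matching coefficients of g against c_0 f + c_1 Df + … from the top degree down determines the c_i
solution: c_0 = -2, c_1 = 1/2, c_2 = 2

c_0 = -2, c_1 = 1/2, c_2 = 2


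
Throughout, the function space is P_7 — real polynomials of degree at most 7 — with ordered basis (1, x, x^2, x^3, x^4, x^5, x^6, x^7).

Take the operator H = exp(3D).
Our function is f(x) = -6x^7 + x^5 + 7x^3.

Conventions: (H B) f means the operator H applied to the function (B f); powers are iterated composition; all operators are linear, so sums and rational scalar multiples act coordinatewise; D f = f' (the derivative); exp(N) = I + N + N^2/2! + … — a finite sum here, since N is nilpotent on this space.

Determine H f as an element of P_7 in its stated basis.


g(x) = -6x^7 - 126x^6 - 1133x^5 - 5655x^4 - 16913x^3 - 30285x^2 - 30024x - 12690

order-1 term: -126x^6 + 15x^4 + 63x^2
order-2 term: -1134x^5 + 90x^3 + 189x
order-3 term: -5670x^4 + 270x^2 + 189
order-4 term: -17010x^3 + 405x
order-5 term: -30618x^2 + 243
order-6 term: -30618x
order-7 term: -13122
the series for exp(3D) f terminates at order 7
exp(3D) f = -6x^7 - 126x^6 - 1133x^5 - 5655x^4 - 16913x^3 - 30285x^2 - 30024x - 12690


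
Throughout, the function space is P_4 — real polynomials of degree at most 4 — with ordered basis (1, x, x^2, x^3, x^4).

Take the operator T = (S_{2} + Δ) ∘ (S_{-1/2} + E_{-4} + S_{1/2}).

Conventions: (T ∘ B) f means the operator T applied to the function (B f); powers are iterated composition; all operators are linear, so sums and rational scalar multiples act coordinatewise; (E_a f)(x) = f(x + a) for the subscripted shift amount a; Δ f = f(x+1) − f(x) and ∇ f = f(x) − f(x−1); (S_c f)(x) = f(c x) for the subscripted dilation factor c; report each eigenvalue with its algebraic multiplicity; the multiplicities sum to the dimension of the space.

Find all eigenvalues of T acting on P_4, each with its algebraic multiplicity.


λ = 2 (multiplicity 1), λ = 3 (multiplicity 1), λ = 6 (multiplicity 1), λ = 8 (multiplicity 1), λ = 18 (multiplicity 1)

image of 1: 3
image of x: 2x - 3
image of x^2: 6x^2 - 13x + 19/2
image of x^3: 8x^3 - 45x^2 + 75x - 27
image of x^4: 18x^4 - (247/2)x^3 + (1371/4)x^2 - (727/2)x + 649/8
the matrix is upper triangular; its diagonal is (3, 2, 6, 8, 18)
for a triangular matrix the eigenvalues are the diagonal entries, with algebraic multiplicity their repetition count


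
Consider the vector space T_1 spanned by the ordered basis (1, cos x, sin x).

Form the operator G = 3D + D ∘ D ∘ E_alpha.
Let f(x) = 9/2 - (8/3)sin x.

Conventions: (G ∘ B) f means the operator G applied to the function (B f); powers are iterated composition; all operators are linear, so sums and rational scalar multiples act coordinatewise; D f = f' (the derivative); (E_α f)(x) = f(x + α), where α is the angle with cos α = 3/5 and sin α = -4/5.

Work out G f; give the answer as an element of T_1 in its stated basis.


D f = -(8/3)cos x
(3D) f = -8cos x
E_alpha f = 9/2 + (32/15)cos x - (8/5)sin x
D E_alpha f = -(8/5)cos x - (32/15)sin x
D D E_alpha f = -(32/15)cos x + (8/5)sin x
(3D + D ∘ D ∘ E_alpha) f = -(152/15)cos x + (8/5)sin x

the image equals g(x) = -(152/15)cos x + (8/5)sin x


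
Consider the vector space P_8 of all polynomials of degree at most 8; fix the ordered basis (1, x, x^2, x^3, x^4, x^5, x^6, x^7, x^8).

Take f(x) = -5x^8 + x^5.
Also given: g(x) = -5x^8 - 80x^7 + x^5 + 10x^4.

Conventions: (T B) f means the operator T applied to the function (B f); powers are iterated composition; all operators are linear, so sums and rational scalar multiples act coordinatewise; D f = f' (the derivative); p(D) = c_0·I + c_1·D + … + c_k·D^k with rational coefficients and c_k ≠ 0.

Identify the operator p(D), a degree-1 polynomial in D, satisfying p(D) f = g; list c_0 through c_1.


D^0 f = -5x^8 + x^5
D^1 f = -40x^7 + 5x^4
matching coefficients of g against c_0 f + c_1 Df + … from the top degree down determines the c_i
solution: c_0 = 1, c_1 = 2

c_0 = 1, c_1 = 2


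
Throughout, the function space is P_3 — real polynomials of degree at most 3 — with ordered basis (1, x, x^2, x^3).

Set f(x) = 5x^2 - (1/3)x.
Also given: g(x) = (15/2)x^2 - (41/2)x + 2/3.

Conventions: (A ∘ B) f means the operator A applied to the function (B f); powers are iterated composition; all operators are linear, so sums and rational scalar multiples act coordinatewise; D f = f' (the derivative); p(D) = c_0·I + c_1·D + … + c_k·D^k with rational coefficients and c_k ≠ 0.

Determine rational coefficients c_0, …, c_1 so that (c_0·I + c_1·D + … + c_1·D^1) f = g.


D^0 f = 5x^2 - (1/3)x
D^1 f = 10x - 1/3
matching coefficients of g against c_0 f + c_1 Df + … from the top degree down determines the c_i
solution: c_0 = 3/2, c_1 = -2

c_0 = 3/2, c_1 = -2


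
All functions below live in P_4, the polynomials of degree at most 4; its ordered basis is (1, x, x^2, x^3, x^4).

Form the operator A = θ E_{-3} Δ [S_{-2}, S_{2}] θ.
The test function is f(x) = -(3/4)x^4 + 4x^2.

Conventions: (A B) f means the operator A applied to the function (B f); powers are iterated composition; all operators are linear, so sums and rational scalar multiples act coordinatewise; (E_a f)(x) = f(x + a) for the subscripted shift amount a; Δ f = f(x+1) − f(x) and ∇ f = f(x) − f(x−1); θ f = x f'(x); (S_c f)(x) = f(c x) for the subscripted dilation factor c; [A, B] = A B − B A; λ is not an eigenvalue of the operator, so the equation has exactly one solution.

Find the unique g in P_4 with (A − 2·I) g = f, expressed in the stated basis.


write g with unknown coordinates in the stated basis and equate coefficients in (A − 2·I) g = f
solving from the highest basis element down gives g = (3/8)x^4 - 2x^2
check: A g = 0
so A g − 2·g = -(3/4)x^4 + 4x^2 = f ✓

the result is g(x) = (3/8)x^4 - 2x^2


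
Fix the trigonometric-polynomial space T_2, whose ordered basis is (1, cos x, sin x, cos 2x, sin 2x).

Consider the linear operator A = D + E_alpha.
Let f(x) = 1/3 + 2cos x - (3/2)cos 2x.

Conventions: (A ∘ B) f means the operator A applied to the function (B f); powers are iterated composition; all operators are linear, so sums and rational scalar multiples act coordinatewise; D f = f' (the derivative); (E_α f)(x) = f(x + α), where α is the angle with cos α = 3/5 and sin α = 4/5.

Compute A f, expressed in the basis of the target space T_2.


the result is g(x) = 1/3 + (6/5)cos x - (18/5)sin x + (21/50)cos 2x + (111/25)sin 2x

D f = -2sin x + 3sin 2x
E_alpha f = 1/3 + (6/5)cos x - (8/5)sin x + (21/50)cos 2x + (36/25)sin 2x
(D + E_alpha) f = 1/3 + (6/5)cos x - (18/5)sin x + (21/50)cos 2x + (111/25)sin 2x


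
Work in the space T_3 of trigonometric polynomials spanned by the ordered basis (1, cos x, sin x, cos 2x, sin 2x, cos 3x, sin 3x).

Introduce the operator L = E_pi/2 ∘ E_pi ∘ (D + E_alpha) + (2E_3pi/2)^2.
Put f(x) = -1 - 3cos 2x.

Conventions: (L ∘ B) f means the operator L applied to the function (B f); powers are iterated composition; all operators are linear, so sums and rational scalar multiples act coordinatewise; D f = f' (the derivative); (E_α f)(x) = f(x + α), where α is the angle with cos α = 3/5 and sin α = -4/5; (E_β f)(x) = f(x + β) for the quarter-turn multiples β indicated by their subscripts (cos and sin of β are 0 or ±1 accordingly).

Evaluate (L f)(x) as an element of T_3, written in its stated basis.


D f = 6sin 2x
E_alpha f = -1 + (21/25)cos 2x - (72/25)sin 2x
(D + E_alpha) f = -1 + (21/25)cos 2x + (78/25)sin 2x
E_pi (D + E_alpha) f = -1 + (21/25)cos 2x + (78/25)sin 2x
E_pi/2 E_pi (D + E_alpha) f = -1 - (21/25)cos 2x - (78/25)sin 2x
E_3pi/2 f = -1 + 3cos 2x
(2E_3pi/2) f = -2 + 6cos 2x
E_3pi/2 (2E_3pi/2) f = -2 - 6cos 2x
(2E_3pi/2) (2E_3pi/2) f = -4 - 12cos 2x
(E_pi/2 ∘ E_pi ∘ (D + E_alpha) + (2E_3pi/2)^2) f = -5 - (321/25)cos 2x - (78/25)sin 2x

the result is g(x) = -5 - (321/25)cos 2x - (78/25)sin 2x
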